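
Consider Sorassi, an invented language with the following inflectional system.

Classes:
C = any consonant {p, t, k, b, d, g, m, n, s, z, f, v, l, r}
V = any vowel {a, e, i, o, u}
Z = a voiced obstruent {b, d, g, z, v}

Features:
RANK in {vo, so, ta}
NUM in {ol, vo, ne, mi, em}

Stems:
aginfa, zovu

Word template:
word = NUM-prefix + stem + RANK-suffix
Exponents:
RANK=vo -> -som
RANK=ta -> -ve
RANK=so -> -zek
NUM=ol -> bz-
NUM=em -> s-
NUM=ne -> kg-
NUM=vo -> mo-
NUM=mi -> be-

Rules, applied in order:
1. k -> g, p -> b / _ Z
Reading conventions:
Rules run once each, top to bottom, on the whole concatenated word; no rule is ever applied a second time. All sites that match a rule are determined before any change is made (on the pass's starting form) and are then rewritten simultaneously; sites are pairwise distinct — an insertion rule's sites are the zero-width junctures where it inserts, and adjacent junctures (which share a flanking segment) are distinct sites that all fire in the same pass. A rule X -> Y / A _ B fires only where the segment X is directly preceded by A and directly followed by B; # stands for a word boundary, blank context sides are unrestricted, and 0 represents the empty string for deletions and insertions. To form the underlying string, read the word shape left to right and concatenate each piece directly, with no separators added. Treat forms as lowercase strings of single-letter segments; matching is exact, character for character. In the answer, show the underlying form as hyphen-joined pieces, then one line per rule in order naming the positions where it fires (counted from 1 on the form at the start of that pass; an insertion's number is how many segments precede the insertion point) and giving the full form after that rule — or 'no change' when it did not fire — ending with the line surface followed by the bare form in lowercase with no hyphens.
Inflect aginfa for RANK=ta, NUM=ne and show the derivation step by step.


underlying: kg-aginfa-ve
1. k -> g, p -> b / _ Z: fires at position(s) 1: ggaginfave
surface: ggaginfave


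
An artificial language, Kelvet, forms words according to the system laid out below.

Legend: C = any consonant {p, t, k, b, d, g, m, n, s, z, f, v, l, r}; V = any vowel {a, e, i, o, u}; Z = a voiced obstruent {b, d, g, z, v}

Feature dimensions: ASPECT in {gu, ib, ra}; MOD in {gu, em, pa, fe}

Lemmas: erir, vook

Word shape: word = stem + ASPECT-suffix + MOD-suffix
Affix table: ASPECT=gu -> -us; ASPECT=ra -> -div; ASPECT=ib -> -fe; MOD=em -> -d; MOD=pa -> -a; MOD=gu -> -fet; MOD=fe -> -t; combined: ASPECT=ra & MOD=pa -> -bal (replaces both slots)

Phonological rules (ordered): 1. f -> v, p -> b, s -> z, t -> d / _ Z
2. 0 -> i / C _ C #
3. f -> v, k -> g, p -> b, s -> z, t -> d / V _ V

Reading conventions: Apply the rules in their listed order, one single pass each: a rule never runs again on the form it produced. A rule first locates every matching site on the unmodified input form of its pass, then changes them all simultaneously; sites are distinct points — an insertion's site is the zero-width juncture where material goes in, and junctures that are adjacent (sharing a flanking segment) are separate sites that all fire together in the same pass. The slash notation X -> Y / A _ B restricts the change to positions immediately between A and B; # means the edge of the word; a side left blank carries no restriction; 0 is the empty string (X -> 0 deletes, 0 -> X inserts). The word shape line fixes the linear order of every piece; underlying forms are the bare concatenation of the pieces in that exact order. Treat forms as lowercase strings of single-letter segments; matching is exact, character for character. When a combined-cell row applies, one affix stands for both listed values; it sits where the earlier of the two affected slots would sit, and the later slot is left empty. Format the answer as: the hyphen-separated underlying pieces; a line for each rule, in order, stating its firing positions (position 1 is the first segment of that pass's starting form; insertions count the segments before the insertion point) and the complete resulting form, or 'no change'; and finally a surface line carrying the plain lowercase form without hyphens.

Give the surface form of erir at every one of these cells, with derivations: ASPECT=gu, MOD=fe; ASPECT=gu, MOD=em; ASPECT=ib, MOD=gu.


cell ASPECT=gu, MOD=fe:
underlying: erir-us-t
1. f -> v, p -> b, s -> z, t -> d / _ Z: no change
2. 0 -> i / C _ C #: inserts after position(s) 6: erirusit
3. f -> v, k -> g, p -> b, s -> z, t -> d / V _ V: fires at position(s) 6: eriruzit
surface: eriruzit

cell ASPECT=gu, MOD=em:
underlying: erir-us-d
1. f -> v, p -> b, s -> z, t -> d / _ Z: fires at position(s) 6: eriruzd
2. 0 -> i / C _ C #: inserts after position(s) 6: eriruzid
3. f -> v, k -> g, p -> b, s -> z, t -> d / V _ V: no change
surface: eriruzid

cell ASPECT=ib, MOD=gu:
underlying: erir-fe-fet
1. f -> v, p -> b, s -> z, t -> d / _ Z: no change
2. 0 -> i / C _ C #: no change
3. f -> v, k -> g, p -> b, s -> z, t -> d / V _ V: fires at position(s) 7: erirfevet
surface: erirfevet


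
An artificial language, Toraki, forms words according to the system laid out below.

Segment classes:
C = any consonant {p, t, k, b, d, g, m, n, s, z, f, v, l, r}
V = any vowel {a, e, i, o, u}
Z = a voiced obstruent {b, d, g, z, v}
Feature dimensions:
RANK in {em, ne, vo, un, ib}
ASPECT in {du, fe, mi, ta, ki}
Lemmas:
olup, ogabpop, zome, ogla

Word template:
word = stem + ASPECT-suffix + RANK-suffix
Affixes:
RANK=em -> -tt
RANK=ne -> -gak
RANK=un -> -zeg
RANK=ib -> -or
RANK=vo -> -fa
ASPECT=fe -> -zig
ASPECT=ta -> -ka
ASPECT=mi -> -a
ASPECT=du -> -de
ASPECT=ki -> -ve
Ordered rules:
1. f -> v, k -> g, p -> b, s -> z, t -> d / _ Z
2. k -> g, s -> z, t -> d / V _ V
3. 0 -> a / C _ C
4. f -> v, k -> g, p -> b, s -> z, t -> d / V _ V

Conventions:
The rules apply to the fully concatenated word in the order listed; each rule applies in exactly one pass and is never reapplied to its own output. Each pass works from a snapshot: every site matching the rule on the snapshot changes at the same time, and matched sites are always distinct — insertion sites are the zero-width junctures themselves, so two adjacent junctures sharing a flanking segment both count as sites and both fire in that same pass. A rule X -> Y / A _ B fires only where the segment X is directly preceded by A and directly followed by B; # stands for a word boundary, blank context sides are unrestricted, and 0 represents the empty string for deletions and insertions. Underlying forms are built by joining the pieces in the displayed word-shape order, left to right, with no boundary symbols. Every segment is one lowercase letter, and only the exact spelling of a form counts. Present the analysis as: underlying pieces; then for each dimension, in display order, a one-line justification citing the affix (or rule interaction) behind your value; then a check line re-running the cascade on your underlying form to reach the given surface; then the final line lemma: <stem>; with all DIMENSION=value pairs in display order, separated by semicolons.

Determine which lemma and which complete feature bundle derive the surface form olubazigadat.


underlying: olup-zig-tt
RANK=em - signalled by the affix -tt
ASPECT=fe - signalled by the affix -zig
check: olupzigtt -> olubzigtt -> olubzigtt -> olubazigatat -> olubazigadat
lemma: olup; RANK=em; ASPECT=fe


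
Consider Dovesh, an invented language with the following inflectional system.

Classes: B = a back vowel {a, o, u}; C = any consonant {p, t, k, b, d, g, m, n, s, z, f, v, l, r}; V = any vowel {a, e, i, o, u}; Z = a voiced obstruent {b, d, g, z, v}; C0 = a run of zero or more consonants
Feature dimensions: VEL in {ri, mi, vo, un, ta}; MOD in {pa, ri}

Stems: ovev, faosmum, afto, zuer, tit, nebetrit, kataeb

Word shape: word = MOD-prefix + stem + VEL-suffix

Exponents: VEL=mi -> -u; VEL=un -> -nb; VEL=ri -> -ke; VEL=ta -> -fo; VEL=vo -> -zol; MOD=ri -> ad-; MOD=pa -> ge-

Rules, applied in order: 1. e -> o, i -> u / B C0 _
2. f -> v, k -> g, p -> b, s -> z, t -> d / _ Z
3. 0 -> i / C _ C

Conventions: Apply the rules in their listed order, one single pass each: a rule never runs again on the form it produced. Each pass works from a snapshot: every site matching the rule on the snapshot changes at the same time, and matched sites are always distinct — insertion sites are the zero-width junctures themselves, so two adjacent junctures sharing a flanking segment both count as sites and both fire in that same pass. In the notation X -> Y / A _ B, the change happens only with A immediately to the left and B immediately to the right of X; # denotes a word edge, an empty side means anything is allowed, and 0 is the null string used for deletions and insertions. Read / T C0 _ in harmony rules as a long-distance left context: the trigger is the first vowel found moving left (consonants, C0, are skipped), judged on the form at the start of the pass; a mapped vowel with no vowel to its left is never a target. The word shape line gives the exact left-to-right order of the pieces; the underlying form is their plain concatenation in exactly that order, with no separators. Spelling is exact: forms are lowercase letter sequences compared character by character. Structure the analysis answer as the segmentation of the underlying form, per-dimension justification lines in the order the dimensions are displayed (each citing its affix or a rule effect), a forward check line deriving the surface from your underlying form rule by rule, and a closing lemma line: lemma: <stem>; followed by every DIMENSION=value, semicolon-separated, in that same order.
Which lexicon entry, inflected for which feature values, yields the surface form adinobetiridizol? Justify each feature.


underlying: ad-nebetrit-zol
VEL=vo - signalled by the affix -zol
MOD=ri - signalled by the affix ad-
check: adnebetritzol -> adnobetritzol -> adnobetridzol -> adinobetiridizol
lemma: nebetrit; VEL=vo; MOD=ri


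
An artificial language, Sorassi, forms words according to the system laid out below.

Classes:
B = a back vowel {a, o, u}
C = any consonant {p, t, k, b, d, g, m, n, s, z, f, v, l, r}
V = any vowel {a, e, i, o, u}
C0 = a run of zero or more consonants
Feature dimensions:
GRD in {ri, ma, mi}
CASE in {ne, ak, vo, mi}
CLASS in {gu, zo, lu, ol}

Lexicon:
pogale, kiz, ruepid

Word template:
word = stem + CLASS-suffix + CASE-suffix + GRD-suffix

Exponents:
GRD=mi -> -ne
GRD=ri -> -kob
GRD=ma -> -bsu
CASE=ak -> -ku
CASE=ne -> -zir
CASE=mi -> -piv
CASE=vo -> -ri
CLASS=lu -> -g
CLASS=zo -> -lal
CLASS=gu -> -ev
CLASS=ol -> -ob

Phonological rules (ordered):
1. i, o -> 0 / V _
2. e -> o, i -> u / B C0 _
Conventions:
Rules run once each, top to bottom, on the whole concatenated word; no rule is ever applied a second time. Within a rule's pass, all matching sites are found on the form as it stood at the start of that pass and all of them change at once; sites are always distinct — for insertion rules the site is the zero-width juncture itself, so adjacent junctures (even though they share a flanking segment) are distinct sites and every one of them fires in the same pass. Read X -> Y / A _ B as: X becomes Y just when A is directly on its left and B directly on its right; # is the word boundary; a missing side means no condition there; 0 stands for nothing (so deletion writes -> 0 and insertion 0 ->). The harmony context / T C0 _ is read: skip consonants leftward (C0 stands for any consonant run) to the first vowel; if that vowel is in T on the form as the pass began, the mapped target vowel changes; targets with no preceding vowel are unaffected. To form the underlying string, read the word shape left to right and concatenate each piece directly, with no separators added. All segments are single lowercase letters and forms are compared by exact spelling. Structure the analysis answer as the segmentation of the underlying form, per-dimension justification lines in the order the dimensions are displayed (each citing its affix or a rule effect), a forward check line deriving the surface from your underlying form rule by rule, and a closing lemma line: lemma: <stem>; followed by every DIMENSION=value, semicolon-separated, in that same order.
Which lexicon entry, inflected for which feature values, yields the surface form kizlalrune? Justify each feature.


underlying: kiz-lal-ri-ne
GRD=mi - signalled by the affix -ne
CASE=vo - signalled by the affix -ri
CLASS=zo - signalled by the affix -lal
check: kizlalrine -> kizlalrine -> kizlalrune
lemma: kiz; GRD=mi; CASE=vo; CLASS=zo


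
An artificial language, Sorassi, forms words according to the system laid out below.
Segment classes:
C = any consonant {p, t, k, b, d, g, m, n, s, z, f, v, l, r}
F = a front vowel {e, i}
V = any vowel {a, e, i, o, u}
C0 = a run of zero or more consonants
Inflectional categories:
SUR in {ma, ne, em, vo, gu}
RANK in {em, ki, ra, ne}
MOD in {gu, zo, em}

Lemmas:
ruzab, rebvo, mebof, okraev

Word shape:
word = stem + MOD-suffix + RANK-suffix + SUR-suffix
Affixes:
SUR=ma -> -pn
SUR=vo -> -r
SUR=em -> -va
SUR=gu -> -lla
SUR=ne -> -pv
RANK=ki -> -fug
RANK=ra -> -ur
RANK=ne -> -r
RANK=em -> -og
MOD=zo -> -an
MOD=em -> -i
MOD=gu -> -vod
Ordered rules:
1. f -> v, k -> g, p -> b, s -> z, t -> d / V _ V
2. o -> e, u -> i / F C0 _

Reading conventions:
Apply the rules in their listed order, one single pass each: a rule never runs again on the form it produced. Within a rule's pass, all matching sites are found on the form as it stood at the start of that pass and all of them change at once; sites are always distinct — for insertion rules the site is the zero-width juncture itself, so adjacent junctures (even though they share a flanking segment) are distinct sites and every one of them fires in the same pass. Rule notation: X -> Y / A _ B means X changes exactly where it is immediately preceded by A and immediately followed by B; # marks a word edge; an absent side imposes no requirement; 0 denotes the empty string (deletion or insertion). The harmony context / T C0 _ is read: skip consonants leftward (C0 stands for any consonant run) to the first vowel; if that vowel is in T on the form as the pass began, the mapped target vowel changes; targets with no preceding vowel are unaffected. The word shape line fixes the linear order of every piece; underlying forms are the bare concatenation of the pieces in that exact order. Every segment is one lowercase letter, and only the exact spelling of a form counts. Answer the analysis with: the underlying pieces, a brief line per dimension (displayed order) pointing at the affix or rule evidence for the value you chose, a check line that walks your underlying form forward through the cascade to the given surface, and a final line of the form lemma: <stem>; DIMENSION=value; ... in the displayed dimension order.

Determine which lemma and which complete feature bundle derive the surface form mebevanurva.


underlying: mebof-an-ur-va
SUR=em - signalled by the affix -va
RANK=ra - signalled by the affix -ur
MOD=zo - signalled by the affix -an
check: mebofanurva -> mebovanurva -> mebevanurva
lemma: mebof; SUR=em; RANK=ra; MOD=zo


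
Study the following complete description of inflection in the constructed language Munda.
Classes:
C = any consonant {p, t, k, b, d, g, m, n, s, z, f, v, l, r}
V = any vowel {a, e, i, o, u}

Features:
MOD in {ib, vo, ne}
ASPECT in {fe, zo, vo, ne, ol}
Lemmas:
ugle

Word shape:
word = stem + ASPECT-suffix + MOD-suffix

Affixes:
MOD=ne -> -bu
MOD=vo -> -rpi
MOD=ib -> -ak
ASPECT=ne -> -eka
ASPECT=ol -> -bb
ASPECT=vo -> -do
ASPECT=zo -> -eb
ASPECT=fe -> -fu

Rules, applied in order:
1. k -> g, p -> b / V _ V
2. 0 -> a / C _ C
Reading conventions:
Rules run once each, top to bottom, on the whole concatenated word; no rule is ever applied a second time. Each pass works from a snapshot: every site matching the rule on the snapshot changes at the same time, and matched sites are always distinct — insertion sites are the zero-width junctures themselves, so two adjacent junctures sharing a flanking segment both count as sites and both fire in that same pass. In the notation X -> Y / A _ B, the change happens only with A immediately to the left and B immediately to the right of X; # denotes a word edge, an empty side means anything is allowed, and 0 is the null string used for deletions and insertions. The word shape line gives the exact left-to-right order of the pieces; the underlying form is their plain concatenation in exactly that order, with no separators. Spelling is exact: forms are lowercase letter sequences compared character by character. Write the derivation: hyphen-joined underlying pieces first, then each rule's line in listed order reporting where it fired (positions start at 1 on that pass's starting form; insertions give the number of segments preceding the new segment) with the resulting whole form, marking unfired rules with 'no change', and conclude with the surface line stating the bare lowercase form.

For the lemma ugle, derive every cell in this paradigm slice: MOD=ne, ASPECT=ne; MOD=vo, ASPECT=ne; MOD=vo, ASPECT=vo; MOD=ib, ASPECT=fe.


cell MOD=ne, ASPECT=ne:
underlying: ugle-eka-bu
1. k -> g, p -> b / V _ V: fires at position(s) 6: ugleegabu
2. 0 -> a / C _ C: inserts after position(s) 2: ugaleegabu
surface: ugaleegabu

cell MOD=vo, ASPECT=ne:
underlying: ugle-eka-rpi
1. k -> g, p -> b / V _ V: fires at position(s) 6: ugleegarpi
2. 0 -> a / C _ C: inserts after position(s) 2, 8: ugaleegarapi
surface: ugaleegarapi

cell MOD=vo, ASPECT=vo:
underlying: ugle-do-rpi
1. k -> g, p -> b / V _ V: no change
2. 0 -> a / C _ C: inserts after position(s) 2, 7: ugaledorapi
surface: ugaledorapi

cell MOD=ib, ASPECT=fe:
underlying: ugle-fu-ak
1. k -> g, p -> b / V _ V: no change
2. 0 -> a / C _ C: inserts after position(s) 2: ugalefuak
surface: ugalefuak


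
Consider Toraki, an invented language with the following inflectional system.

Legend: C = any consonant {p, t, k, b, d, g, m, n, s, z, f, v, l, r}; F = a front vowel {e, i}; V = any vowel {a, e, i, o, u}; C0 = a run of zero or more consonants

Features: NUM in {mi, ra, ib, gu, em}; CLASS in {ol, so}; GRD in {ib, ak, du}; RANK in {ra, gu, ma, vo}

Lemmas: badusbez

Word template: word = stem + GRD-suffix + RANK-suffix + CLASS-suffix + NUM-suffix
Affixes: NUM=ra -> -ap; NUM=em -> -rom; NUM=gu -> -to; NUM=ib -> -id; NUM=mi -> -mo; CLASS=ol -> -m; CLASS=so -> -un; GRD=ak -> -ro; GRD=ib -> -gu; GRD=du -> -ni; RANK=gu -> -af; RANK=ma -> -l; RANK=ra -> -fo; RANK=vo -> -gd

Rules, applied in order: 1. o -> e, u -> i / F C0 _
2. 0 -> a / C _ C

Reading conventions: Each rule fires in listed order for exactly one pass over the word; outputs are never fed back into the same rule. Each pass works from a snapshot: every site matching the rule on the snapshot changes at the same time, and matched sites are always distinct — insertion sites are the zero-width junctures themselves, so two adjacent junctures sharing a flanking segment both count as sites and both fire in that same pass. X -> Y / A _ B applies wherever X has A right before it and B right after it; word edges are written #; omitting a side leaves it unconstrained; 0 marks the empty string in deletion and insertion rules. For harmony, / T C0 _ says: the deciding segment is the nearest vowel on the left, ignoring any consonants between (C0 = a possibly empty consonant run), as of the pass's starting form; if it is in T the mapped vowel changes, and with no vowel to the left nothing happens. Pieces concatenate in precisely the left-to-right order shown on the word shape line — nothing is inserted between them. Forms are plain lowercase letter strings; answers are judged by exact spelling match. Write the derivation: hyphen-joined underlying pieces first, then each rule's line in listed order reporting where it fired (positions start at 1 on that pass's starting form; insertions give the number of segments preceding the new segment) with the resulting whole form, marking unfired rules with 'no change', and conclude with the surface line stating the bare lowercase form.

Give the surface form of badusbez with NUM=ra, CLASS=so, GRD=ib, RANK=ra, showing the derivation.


underlying: badusbez-gu-fo-un-ap
1. o -> e, u -> i / F C0 _: fires at position(s) 10: badusbezgifounap
2. 0 -> a / C _ C: inserts after position(s) 5, 8: badusabezagifounap
surface: badusabezagifounap


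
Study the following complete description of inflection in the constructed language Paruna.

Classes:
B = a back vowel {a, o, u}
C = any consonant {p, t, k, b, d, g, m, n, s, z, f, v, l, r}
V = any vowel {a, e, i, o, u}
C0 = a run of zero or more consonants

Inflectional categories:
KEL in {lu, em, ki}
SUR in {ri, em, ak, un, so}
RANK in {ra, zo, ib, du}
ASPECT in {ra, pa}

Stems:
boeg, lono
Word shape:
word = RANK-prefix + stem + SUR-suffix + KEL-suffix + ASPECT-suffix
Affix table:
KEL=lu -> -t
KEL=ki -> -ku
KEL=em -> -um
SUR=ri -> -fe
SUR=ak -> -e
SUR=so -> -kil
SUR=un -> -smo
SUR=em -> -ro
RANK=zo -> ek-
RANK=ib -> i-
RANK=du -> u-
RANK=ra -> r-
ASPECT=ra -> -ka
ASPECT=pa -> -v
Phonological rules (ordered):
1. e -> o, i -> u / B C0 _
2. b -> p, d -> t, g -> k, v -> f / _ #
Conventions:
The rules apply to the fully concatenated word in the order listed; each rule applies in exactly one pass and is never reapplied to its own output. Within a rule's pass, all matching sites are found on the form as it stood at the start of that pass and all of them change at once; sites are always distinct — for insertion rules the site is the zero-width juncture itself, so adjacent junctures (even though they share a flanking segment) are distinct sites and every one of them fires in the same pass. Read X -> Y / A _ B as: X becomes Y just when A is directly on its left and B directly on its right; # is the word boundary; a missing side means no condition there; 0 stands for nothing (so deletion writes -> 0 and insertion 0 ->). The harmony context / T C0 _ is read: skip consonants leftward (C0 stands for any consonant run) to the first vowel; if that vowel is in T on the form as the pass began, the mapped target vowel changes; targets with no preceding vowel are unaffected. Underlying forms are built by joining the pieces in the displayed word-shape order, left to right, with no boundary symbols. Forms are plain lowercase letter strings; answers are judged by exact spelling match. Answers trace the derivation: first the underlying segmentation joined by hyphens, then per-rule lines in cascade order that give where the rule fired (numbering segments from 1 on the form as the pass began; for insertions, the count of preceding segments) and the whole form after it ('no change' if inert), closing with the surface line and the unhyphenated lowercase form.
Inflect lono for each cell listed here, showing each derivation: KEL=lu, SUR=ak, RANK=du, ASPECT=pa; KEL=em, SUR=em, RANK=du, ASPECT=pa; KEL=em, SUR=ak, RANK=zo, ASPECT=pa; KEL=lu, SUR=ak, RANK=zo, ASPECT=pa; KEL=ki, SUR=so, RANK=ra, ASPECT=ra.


cell KEL=lu, SUR=ak, RANK=du, ASPECT=pa:
underlying: u-lono-e-t-v
1. e -> o, i -> u / B C0 _: fires at position(s) 6: ulonootv
2. b -> p, d -> t, g -> k, v -> f / _ #: fires at position(s) 8: ulonootf
surface: ulonootf

cell KEL=em, SUR=em, RANK=du, ASPECT=pa:
underlying: u-lono-ro-um-v
1. e -> o, i -> u / B C0 _: no change
2. b -> p, d -> t, g -> k, v -> f / _ #: fires at position(s) 10: ulonoroumf
surface: ulonoroumf

cell KEL=em, SUR=ak, RANK=zo, ASPECT=pa:
underlying: ek-lono-e-um-v
1. e -> o, i -> u / B C0 _: fires at position(s) 7: eklonooumv
2. b -> p, d -> t, g -> k, v -> f / _ #: fires at position(s) 10: eklonooumf
surface: eklonooumf

cell KEL=lu, SUR=ak, RANK=zo, ASPECT=pa:
underlying: ek-lono-e-t-v
1. e -> o, i -> u / B C0 _: fires at position(s) 7: eklonootv
2. b -> p, d -> t, g -> k, v -> f / _ #: fires at position(s) 9: eklonootf
surface: eklonootf

cell KEL=ki, SUR=so, RANK=ra, ASPECT=ra:
underlying: r-lono-kil-ku-ka
1. e -> o, i -> u / B C0 _: fires at position(s) 7: rlonokulkuka
2. b -> p, d -> t, g -> k, v -> f / _ #: no change
surface: rlonokulkuka


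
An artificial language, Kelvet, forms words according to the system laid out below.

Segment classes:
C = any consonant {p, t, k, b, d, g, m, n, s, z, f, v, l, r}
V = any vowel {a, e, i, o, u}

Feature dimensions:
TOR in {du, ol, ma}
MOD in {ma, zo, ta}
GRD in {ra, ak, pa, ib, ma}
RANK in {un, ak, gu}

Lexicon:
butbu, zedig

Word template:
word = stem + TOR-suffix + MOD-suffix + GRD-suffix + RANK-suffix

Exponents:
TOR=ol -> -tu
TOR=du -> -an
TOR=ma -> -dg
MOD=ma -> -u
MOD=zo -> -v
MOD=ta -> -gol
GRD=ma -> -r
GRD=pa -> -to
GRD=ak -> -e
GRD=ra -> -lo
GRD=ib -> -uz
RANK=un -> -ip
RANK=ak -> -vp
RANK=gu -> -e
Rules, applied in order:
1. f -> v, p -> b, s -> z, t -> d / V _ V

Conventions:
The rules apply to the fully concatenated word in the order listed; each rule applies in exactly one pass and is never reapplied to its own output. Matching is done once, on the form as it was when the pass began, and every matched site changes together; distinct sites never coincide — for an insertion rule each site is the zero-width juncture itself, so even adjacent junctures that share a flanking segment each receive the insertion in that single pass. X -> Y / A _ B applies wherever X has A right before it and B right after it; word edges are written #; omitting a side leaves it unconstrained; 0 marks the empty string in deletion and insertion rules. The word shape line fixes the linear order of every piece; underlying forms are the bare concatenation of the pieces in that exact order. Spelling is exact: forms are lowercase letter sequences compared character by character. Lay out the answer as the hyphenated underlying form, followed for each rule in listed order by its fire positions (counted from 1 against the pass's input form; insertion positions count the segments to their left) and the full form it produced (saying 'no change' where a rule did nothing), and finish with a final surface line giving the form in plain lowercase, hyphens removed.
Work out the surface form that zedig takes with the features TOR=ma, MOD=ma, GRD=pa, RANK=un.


underlying: zedig-dg-u-to-ip
1. f -> v, p -> b, s -> z, t -> d / V _ V: fires at position(s) 9: zedigdgudoip
surface: zedigdgudoip


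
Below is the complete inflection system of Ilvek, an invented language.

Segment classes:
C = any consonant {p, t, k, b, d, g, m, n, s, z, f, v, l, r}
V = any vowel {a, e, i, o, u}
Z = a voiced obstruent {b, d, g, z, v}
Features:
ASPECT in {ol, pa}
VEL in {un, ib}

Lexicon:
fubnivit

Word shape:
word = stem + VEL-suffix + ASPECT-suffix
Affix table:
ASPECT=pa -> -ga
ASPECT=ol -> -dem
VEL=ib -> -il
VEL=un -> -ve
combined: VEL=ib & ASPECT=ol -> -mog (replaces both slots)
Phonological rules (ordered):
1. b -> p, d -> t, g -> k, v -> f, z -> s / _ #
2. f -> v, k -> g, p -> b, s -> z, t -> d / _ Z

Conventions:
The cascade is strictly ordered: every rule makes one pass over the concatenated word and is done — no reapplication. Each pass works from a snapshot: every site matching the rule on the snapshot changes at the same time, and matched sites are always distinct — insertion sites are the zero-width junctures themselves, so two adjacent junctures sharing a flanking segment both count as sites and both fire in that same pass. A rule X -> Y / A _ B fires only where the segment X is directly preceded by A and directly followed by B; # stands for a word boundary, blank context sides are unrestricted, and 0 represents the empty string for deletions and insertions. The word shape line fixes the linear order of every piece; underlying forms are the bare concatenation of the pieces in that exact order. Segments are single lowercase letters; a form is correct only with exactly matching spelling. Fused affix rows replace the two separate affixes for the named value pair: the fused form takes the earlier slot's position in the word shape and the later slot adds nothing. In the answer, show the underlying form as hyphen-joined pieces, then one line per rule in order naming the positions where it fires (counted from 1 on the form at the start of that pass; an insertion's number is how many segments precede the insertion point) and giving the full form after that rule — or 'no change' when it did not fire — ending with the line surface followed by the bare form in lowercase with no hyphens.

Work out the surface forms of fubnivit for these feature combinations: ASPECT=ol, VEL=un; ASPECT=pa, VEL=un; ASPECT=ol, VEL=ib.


cell ASPECT=ol, VEL=un:
underlying: fubnivit-ve-dem
1. b -> p, d -> t, g -> k, v -> f, z -> s / _ #: no change
2. f -> v, k -> g, p -> b, s -> z, t -> d / _ Z: fires at position(s) 8: fubnividvedem
surface: fubnividvedem

cell ASPECT=pa, VEL=un:
underlying: fubnivit-ve-ga
1. b -> p, d -> t, g -> k, v -> f, z -> s / _ #: no change
2. f -> v, k -> g, p -> b, s -> z, t -> d / _ Z: fires at position(s) 8: fubnividvega
surface: fubnividvega

cell ASPECT=ol, VEL=ib:
underlying: fubnivit-mog
1. b -> p, d -> t, g -> k, v -> f, z -> s / _ #: fires at position(s) 11: fubnivitmok
2. f -> v, k -> g, p -> b, s -> z, t -> d / _ Z: no change
surface: fubnivitmok


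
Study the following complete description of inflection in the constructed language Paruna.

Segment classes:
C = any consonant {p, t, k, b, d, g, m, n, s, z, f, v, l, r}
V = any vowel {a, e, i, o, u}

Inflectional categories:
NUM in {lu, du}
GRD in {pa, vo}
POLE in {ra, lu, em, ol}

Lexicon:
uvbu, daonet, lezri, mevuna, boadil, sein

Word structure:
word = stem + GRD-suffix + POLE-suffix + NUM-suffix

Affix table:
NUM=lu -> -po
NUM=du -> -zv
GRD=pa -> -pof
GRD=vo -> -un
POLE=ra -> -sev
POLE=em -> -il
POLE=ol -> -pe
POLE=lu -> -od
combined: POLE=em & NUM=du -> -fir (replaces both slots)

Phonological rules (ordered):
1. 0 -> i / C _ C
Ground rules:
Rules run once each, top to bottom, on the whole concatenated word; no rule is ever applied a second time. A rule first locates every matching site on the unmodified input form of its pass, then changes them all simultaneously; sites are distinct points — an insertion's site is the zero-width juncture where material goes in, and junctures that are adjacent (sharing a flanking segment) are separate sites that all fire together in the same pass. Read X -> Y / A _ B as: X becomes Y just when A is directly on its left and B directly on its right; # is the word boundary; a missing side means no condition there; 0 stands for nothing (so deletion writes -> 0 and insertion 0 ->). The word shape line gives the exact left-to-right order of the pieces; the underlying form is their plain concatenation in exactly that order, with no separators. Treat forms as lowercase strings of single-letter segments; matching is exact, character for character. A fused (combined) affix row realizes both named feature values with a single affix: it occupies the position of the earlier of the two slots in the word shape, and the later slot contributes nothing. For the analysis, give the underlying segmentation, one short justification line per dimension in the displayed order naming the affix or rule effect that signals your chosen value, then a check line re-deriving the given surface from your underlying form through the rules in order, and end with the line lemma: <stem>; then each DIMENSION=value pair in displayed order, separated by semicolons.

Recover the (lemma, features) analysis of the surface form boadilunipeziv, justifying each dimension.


underlying: boadil-un-pe-zv
NUM=du - signalled by the affix -zv
GRD=vo - signalled by the affix -un
POLE=ol - signalled by the affix -pe
check: boadilunpezv -> boadilunipeziv
lemma: boadil; NUM=du; GRD=vo; POLE=ol


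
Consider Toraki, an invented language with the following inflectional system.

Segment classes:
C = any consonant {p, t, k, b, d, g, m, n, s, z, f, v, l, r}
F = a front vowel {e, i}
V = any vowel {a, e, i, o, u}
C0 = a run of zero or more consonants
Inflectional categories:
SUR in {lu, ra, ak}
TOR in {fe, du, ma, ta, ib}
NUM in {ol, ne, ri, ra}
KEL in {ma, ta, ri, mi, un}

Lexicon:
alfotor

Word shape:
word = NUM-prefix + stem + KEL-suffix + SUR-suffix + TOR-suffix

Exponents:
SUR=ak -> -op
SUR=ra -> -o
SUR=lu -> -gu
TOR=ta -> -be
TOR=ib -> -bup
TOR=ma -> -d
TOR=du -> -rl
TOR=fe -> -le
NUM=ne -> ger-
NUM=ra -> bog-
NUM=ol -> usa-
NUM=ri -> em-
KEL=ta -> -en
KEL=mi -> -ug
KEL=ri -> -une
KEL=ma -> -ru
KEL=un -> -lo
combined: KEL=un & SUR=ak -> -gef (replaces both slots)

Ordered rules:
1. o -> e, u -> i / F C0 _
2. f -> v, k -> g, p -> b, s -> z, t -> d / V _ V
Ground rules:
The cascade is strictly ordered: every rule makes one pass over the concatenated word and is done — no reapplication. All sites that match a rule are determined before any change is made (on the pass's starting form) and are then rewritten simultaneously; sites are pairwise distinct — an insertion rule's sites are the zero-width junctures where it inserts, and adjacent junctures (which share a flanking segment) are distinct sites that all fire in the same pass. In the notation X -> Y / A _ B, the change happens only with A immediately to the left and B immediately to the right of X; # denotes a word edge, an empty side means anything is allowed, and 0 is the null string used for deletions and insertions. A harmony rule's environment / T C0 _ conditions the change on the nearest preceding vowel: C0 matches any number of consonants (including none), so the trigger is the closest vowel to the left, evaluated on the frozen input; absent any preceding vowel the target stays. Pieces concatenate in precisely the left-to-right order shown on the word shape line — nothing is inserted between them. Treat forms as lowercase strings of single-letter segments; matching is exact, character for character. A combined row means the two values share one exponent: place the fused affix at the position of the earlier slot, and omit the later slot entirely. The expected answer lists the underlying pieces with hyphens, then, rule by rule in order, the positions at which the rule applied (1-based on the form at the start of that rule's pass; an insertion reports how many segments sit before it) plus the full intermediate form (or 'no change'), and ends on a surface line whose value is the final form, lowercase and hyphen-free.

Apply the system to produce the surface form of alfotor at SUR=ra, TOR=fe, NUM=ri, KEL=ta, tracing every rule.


underlying: em-alfotor-en-o-le
1. o -> e, u -> i / F C0 _: fires at position(s) 12: emalfotorenele
2. f -> v, k -> g, p -> b, s -> z, t -> d / V _ V: fires at position(s) 7: emalfodorenele
surface: emalfodorenele


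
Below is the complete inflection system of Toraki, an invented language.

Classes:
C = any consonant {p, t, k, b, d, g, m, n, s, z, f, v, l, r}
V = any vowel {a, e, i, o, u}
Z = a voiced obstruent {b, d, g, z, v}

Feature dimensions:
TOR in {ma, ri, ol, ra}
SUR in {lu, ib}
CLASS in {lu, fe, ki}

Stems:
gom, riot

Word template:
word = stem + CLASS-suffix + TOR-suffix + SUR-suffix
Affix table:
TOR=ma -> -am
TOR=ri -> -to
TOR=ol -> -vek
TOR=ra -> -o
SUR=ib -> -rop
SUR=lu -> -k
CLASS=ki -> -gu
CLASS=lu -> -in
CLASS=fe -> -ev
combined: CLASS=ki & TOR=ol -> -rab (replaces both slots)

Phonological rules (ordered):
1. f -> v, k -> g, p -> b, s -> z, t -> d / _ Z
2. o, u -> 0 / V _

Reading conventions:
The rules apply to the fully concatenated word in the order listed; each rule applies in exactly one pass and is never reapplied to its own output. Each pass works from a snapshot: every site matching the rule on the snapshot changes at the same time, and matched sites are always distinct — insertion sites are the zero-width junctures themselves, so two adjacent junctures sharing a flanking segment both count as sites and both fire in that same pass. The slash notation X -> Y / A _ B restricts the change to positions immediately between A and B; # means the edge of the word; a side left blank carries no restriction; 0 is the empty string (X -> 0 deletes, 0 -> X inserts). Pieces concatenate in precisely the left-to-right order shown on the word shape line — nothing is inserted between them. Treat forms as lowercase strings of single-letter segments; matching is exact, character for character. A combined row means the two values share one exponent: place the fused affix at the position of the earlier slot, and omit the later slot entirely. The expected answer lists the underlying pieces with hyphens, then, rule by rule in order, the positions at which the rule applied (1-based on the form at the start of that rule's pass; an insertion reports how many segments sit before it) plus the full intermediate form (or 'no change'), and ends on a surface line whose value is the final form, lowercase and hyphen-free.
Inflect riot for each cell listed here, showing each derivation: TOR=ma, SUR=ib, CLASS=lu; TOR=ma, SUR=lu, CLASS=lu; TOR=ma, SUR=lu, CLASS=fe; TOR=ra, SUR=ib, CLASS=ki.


cell TOR=ma, SUR=ib, CLASS=lu:
underlying: riot-in-am-rop
1. f -> v, k -> g, p -> b, s -> z, t -> d / _ Z: no change
2. o, u -> 0 / V _: fires at position(s) 3: ritinamrop
surface: ritinamrop

cell TOR=ma, SUR=lu, CLASS=lu:
underlying: riot-in-am-k
1. f -> v, k -> g, p -> b, s -> z, t -> d / _ Z: no change
2. o, u -> 0 / V _: fires at position(s) 3: ritinamk
surface: ritinamk

cell TOR=ma, SUR=lu, CLASS=fe:
underlying: riot-ev-am-k
1. f -> v, k -> g, p -> b, s -> z, t -> d / _ Z: no change
2. o, u -> 0 / V _: fires at position(s) 3: ritevamk
surface: ritevamk

cell TOR=ra, SUR=ib, CLASS=ki:
underlying: riot-gu-o-rop
1. f -> v, k -> g, p -> b, s -> z, t -> d / _ Z: fires at position(s) 4: riodguorop
2. o, u -> 0 / V _: fires at position(s) 3, 7: ridgurop
surface: ridgurop


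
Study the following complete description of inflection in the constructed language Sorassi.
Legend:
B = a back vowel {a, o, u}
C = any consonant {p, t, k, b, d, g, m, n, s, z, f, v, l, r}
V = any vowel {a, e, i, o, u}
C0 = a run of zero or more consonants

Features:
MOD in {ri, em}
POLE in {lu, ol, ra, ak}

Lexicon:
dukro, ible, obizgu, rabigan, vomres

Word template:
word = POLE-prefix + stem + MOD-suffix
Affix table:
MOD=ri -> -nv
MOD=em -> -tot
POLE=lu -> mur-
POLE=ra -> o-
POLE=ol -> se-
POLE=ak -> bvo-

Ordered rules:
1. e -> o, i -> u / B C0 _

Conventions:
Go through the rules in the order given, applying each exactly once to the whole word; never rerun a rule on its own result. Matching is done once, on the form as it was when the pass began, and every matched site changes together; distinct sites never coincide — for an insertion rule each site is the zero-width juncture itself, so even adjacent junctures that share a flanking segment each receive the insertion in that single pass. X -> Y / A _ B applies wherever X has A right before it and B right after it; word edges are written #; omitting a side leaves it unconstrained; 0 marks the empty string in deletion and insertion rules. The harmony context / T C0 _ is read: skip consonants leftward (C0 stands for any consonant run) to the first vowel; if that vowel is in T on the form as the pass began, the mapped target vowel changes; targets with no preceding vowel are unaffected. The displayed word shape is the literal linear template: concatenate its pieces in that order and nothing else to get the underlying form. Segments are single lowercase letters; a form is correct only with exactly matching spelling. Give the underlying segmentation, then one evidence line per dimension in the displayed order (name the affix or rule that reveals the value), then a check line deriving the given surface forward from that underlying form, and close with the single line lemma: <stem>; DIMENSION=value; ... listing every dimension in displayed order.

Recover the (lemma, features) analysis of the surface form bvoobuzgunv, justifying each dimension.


underlying: bvo-obizgu-nv
MOD=ri - signalled by the affix -nv
POLE=ak - signalled by the affix bvo-
check: bvoobizgunv -> bvoobuzgunv
lemma: obizgu; MOD=ri; POLE=ak


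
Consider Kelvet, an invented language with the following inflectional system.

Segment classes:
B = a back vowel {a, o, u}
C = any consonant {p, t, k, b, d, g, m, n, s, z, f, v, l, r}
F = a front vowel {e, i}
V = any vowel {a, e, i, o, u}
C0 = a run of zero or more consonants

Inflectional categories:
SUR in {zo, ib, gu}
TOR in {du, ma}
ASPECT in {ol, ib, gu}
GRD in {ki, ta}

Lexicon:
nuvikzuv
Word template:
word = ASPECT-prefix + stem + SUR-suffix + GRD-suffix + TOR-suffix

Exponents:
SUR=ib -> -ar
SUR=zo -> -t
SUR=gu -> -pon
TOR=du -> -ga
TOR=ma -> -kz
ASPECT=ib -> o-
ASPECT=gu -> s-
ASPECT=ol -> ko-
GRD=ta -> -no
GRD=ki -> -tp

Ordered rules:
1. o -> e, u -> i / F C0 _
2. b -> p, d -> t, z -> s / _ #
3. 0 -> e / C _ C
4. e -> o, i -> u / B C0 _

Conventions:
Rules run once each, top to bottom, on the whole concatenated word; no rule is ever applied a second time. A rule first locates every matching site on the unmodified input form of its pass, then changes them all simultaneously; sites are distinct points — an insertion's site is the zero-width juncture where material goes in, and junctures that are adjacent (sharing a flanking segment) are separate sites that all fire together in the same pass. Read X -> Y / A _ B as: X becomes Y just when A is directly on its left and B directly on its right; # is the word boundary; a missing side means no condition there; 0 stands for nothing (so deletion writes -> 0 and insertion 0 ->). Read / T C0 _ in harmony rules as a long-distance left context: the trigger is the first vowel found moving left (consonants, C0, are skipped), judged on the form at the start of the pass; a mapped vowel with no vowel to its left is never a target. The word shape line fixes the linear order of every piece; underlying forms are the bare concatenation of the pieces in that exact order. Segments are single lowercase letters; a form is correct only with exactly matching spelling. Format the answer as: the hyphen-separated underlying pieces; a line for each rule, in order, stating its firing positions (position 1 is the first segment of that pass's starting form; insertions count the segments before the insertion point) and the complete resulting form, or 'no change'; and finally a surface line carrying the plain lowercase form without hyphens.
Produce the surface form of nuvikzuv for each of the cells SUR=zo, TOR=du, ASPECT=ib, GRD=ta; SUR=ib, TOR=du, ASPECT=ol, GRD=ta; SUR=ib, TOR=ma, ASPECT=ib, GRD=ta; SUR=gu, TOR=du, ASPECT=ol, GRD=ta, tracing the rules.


cell SUR=zo, TOR=du, ASPECT=ib, GRD=ta:
underlying: o-nuvikzuv-t-no-ga
1. o -> e, u -> i / F C0 _: fires at position(s) 8: onuvikzivtnoga
2. b -> p, d -> t, z -> s / _ #: no change
3. 0 -> e / C _ C: inserts after position(s) 6, 9, 10: onuvikezivetenoga
4. e -> o, i -> u / B C0 _: fires at position(s) 5: onuvukezivetenoga
surface: onuvukezivetenoga

cell SUR=ib, TOR=du, ASPECT=ol, GRD=ta:
underlying: ko-nuvikzuv-ar-no-ga
1. o -> e, u -> i / F C0 _: fires at position(s) 9: konuvikzivarnoga
2. b -> p, d -> t, z -> s / _ #: no change
3. 0 -> e / C _ C: inserts after position(s) 7, 12: konuvikezivarenoga
4. e -> o, i -> u / B C0 _: fires at position(s) 6, 14: konuvukezivaronoga
surface: konuvukezivaronoga

cell SUR=ib, TOR=ma, ASPECT=ib, GRD=ta:
underlying: o-nuvikzuv-ar-no-kz
1. o -> e, u -> i / F C0 _: fires at position(s) 8: onuvikzivarnokz
2. b -> p, d -> t, z -> s / _ #: fires at position(s) 15: onuvikzivarnoks
3. 0 -> e / C _ C: inserts after position(s) 6, 11, 14: onuvikezivarenokes
4. e -> o, i -> u / B C0 _: fires at position(s) 5, 13, 17: onuvukezivaronokos
surface: onuvukezivaronokos

cell SUR=gu, TOR=du, ASPECT=ol, GRD=ta:
underlying: ko-nuvikzuv-pon-no-ga
1. o -> e, u -> i / F C0 _: fires at position(s) 9: konuvikzivponnoga
2. b -> p, d -> t, z -> s / _ #: no change
3. 0 -> e / C _ C: inserts after position(s) 7, 10, 13: konuvikeziveponenoga
4. e -> o, i -> u / B C0 _: fires at position(s) 6, 16: konuvukezivepononoga
surface: konuvukezivepononoga
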